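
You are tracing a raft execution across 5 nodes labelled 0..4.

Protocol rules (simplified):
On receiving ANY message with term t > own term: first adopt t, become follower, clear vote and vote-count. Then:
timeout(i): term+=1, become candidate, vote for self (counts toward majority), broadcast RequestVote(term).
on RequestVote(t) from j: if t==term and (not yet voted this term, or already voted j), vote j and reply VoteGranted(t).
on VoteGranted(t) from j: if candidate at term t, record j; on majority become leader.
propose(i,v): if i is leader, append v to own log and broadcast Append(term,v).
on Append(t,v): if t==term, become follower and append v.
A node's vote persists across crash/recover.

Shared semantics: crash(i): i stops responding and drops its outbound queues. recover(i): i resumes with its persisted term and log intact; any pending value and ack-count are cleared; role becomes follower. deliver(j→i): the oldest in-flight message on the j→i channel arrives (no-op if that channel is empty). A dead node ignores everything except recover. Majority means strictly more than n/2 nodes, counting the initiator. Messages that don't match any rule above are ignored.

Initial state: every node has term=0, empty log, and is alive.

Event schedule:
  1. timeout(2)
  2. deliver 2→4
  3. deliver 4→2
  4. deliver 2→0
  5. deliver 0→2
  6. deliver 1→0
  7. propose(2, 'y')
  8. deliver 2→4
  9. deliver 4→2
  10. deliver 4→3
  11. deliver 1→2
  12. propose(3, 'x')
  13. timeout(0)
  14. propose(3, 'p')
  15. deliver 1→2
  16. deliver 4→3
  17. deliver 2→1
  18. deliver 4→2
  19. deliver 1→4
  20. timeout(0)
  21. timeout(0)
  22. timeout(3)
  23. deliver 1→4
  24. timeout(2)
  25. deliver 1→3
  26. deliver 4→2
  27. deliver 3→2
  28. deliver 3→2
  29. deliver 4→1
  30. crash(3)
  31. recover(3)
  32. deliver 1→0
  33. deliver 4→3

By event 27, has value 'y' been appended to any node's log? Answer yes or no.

e1 timeout(2): 2[cand,t=1,-]
e2 deliver 2→4: 4[foll,t=1,-]
e3 deliver 4→2: ·
e4 deliver 2→0: 0[foll,t=1,-]
e5 deliver 0→2: 2[lead,t=1,-]
e6 deliver 1→0: ·
e7 propose(2,'y'): 2[lead,t=1,y]
e8 deliver 2→4: 4[foll,t=1,y]
e9 deliver 4→2: ·
e10 deliver 4→3: ·
e11 deliver 1→2: ·
e12 propose(3,'x'): ·
e13 timeout(0): 0[cand,t=2,-]
e14 propose(3,'p'): ·
e15 deliver 1→2: ·
e16 deliver 4→3: ·
e17 deliver 2→1: 1[foll,t=1,-]
e18 deliver 4→2: ·
e19 deliver 1→4: ·
e20 timeout(0): 0[cand,t=3,-]
e21 timeout(0): 0[cand,t=4,-]
e22 timeout(3): 3[cand,t=1,-]
e23 deliver 1→4: ·
e24 timeout(2): 2[cand,t=2,y]
e25 deliver 1→3: ·
e26 deliver 4→2: ·
e27 deliver 3→2: ·

yes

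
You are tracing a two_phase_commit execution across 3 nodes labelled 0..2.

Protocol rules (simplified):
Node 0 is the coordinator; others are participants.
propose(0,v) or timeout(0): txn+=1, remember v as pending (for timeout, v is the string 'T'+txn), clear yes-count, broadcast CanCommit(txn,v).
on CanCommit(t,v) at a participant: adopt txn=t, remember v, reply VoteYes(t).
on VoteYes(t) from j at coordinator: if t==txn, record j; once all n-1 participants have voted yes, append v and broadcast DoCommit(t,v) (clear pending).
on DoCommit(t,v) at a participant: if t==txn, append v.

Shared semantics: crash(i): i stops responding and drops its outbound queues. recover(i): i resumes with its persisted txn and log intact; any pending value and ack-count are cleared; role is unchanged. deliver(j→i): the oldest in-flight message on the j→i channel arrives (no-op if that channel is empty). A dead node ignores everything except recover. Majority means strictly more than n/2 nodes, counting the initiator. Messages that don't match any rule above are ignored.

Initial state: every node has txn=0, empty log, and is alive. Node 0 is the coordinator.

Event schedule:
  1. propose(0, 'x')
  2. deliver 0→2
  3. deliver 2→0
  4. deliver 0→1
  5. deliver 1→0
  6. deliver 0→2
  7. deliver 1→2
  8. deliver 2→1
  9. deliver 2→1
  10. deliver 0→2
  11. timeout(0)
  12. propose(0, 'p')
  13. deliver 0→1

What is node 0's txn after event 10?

e1 propose(0,'x'): 0[coor,t=1,-]
e2 deliver 0→2: 2[part,t=1,-]
e3 deliver 2→0: ·
e4 deliver 0→1: 1[part,t=1,-]
e5 deliver 1→0: 0[coor,t=1,x]
e6 deliver 0→2: 2[part,t=1,x]
e7 deliver 1→2: ·
e8 deliver 2→1: ·
e9 deliver 2→1: ·
e10 deliver 0→2: ·

1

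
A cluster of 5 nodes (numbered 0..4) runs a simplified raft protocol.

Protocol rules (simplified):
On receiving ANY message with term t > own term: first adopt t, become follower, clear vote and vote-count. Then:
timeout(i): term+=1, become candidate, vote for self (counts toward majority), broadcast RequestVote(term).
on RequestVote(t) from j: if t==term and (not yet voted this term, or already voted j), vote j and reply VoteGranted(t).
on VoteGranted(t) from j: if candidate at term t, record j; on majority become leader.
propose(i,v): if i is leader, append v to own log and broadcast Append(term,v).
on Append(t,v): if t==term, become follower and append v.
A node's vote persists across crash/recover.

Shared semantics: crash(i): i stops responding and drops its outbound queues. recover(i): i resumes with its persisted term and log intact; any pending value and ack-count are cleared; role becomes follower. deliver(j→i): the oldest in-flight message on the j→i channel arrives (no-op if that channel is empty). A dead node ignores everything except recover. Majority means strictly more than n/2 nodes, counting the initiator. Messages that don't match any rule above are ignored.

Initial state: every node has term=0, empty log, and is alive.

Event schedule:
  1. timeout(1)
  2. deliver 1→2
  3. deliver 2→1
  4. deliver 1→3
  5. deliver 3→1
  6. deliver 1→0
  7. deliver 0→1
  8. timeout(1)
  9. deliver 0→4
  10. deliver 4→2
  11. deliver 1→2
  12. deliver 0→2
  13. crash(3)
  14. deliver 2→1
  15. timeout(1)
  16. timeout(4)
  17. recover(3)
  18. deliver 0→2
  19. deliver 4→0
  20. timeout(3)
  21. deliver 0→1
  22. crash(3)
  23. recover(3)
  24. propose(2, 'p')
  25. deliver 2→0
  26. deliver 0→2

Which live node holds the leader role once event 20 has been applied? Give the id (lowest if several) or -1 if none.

[1] timeout(1) → N1(cand t1 [-])
[2] deliver 1→2 → N2(foll t1 [-])
[3] deliver 2→1 → ∅
[4] deliver 1→3 → N3(foll t1 [-])
[5] deliver 3→1 → N1(lead t1 [-])
[6] deliver 1→0 → N0(foll t1 [-])
[7] deliver 0→1 → ∅
[8] timeout(1) → N1(cand t2 [-])
[9] deliver 0→4 → ∅
[10] deliver 4→2 → ∅
[11] deliver 1→2 → N2(foll t2 [-])
[12] deliver 0→2 → ∅
[13] crash(3) → N3(✗foll t1 [-])
[14] deliver 2→1 → ∅
[15] timeout(1) → N1(cand t3 [-])
[16] timeout(4) → N4(cand t1 [-])
[17] recover(3) → N3(foll t1 [-])
[18] deliver 0→2 → ∅
[19] deliver 4→0 → ∅
[20] timeout(3) → N3(cand t2 [-])

-1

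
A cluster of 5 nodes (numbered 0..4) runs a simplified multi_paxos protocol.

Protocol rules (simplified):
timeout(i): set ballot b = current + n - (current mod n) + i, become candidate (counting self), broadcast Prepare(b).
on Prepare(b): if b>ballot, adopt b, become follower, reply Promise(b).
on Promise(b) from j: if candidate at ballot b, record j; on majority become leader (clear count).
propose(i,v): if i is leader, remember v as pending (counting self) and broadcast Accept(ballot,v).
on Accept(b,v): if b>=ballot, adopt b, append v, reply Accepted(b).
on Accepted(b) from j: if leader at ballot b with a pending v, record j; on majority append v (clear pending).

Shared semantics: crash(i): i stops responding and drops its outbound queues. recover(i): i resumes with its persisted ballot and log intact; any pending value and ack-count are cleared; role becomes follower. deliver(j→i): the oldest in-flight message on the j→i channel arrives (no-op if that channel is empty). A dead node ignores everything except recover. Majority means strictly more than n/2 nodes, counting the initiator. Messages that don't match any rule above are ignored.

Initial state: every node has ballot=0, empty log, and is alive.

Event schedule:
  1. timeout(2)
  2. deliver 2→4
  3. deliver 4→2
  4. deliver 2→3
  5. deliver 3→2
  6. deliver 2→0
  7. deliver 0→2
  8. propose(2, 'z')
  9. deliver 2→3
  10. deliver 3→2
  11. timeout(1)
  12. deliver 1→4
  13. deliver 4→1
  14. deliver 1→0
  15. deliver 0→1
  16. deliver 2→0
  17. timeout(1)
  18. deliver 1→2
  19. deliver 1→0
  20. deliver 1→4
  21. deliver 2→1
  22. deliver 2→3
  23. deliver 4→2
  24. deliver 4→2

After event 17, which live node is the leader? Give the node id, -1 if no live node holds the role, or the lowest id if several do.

e1 timeout(2): 2[cand,b=7,-]
e2 deliver 2→4: 4[foll,b=7,-]
e3 deliver 4→2: ·
e4 deliver 2→3: 3[foll,b=7,-]
e5 deliver 3→2: 2[lead,b=7,-]
e6 deliver 2→0: 0[foll,b=7,-]
e7 deliver 0→2: ·
e8 propose(2,'z'): ·
e9 deliver 2→3: 3[foll,b=7,z]
e10 deliver 3→2: ·
e11 timeout(1): 1[cand,b=6,-]
e12 deliver 1→4: ·
e13 deliver 4→1: ·
e14 deliver 1→0: ·
e15 deliver 0→1: ·
e16 deliver 2→0: 0[foll,b=7,z]
e17 timeout(1): 1[cand,b=11,-]

2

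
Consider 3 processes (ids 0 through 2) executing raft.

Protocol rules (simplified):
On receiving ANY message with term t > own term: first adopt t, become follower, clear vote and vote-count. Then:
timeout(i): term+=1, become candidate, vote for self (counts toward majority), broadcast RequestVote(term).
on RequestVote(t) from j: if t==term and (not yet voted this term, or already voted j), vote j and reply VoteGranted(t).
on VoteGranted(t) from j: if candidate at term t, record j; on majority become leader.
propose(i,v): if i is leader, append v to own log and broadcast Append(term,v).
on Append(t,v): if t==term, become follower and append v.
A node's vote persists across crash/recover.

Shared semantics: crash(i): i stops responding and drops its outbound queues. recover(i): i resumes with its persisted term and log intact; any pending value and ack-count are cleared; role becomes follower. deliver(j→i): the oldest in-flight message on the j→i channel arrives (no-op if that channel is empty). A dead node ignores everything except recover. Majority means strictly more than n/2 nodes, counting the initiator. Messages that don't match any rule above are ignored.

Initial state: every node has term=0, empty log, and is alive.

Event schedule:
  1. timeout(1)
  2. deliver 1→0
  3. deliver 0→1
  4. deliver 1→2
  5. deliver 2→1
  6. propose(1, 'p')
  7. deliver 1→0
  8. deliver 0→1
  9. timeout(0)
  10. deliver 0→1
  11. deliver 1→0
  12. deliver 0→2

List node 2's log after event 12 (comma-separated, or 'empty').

after 1 — timeout(1): n1:cand/t1/[-]
after 2 — deliver 1→0: n0:foll/t1/[-]
after 3 — deliver 0→1: n1:lead/t1/[-]
after 4 — deliver 1→2: n2:foll/t1/[-]
after 5 — deliver 2→1: ·
after 6 — propose(1,'p'): n1:lead/t1/[p]
after 7 — deliver 1→0: n0:foll/t1/[p]
after 8 — deliver 0→1: ·
after 9 — timeout(0): n0:cand/t2/[p]
after 10 — deliver 0→1: n1:foll/t2/[p]
after 11 — deliver 1→0: n0:lead/t2/[p]
after 12 — deliver 0→2: n2:foll/t2/[-]

empty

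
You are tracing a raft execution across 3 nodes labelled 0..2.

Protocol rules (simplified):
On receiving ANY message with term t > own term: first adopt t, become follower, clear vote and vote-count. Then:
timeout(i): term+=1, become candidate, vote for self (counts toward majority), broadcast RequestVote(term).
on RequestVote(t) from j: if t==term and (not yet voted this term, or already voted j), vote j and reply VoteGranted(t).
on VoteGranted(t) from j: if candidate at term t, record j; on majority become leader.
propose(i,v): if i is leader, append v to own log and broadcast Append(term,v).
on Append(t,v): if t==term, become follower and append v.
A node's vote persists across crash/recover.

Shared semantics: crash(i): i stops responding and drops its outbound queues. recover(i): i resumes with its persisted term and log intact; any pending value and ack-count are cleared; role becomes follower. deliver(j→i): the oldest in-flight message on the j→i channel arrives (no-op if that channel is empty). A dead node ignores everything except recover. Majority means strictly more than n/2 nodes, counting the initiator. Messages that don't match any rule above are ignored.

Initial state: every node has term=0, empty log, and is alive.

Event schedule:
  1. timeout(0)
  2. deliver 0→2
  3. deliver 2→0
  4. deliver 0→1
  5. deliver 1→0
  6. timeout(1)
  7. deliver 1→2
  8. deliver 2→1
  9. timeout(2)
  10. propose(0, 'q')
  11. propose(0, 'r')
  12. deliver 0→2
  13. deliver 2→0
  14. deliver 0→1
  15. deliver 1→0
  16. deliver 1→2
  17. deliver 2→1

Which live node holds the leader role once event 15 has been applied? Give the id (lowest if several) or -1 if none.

1

1. timeout(0):  <0:cand t1 ->
2. deliver 0→2:  <2:foll t1 ->
3. deliver 2→0:  <0:lead t1 ->
4. deliver 0→1:  <1:foll t1 ->
5. deliver 1→0:  nop
6. timeout(1):  <1:cand t2 ->
7. deliver 1→2:  <2:foll t2 ->
8. deliver 2→1:  <1:lead t2 ->
9. timeout(2):  <2:cand t3 ->
10. propose(0,'q'):  <0:lead t1 q>
11. propose(0,'r'):  <0:lead t1 q,r>
12. deliver 0→2:  nop
13. deliver 2→0:  <0:foll t3 q,r>
14. deliver 0→1:  nop
15. deliver 1→0:  nop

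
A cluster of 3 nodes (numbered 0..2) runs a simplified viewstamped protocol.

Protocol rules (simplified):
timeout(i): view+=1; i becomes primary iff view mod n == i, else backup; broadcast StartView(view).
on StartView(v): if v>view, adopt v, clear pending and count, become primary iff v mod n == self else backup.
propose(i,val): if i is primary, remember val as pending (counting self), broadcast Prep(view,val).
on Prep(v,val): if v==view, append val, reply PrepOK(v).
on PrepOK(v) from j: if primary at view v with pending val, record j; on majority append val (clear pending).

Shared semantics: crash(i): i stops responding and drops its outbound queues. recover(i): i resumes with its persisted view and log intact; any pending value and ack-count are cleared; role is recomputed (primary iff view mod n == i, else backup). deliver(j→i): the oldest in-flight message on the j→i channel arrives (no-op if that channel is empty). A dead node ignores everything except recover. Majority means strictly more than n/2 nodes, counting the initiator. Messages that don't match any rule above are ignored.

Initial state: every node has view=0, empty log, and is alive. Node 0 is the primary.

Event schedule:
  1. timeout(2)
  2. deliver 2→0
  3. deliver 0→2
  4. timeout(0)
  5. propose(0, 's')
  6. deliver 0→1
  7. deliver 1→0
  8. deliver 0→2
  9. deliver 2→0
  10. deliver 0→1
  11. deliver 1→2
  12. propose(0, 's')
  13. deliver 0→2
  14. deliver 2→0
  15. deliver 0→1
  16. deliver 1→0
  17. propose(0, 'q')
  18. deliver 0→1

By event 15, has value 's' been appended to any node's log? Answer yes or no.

no

1. timeout(2):  <2:back v1 ->
2. deliver 2→0:  <0:back v1 ->
3. deliver 0→2:  nop
4. timeout(0):  <0:back v2 ->
5. propose(0,'s'):  nop
6. deliver 0→1:  <1:back v2 ->
7. deliver 1→0:  nop
8. deliver 0→2:  <2:prim v2 ->
9. deliver 2→0:  nop
10. deliver 0→1:  nop
11. deliver 1→2:  nop
12. propose(0,'s'):  nop
13. deliver 0→2:  nop
14. deliver 2→0:  nop
15. deliver 0→1:  nop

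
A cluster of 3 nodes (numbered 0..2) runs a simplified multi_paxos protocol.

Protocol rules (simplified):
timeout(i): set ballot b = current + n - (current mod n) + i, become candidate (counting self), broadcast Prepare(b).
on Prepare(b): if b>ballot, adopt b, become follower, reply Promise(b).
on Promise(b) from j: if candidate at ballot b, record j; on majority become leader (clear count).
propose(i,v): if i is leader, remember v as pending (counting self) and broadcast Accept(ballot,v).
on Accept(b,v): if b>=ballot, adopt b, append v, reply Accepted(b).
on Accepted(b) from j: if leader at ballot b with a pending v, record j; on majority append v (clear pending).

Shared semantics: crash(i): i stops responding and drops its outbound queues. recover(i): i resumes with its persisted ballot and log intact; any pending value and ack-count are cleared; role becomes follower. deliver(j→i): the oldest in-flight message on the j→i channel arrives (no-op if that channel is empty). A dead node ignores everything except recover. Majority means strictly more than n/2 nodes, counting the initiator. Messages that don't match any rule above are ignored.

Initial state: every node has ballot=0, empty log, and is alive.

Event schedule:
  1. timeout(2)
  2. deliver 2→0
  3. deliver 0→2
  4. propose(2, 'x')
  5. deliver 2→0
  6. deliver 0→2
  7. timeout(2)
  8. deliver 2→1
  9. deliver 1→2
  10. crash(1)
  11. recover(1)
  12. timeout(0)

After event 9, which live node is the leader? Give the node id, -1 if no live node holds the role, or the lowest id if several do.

-1

step 1 timeout(2): 2={cand,b=5,log=-}
step 2 deliver 2→0: 0={foll,b=5,log=-}
step 3 deliver 0→2: 2={lead,b=5,log=-}
step 4 propose(2,'x'): —
step 5 deliver 2→0: 0={foll,b=5,log=x}
step 6 deliver 0→2: 2={lead,b=5,log=x}
step 7 timeout(2): 2={cand,b=8,log=x}
step 8 deliver 2→1: 1={foll,b=5,log=-}
step 9 deliver 1→2: —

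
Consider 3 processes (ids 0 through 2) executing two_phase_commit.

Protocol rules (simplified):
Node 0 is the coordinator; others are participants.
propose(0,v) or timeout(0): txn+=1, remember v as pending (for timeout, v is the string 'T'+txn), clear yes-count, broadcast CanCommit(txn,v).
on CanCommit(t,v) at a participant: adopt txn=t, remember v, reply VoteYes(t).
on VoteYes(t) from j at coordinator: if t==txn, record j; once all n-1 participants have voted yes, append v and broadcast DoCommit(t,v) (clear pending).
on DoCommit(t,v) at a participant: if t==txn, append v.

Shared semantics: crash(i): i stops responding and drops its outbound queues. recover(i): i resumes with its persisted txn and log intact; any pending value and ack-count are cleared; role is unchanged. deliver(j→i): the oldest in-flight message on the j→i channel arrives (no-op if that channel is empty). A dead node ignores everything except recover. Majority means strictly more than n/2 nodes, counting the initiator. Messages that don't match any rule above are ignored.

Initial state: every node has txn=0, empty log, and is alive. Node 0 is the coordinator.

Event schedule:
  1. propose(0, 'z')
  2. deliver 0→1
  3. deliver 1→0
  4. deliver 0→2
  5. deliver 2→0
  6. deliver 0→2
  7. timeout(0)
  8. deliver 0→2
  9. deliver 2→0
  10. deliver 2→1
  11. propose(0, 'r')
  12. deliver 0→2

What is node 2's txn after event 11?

2

1. propose(0,'z'):  <0:coor t1 ->
2. deliver 0→1:  <1:part t1 ->
3. deliver 1→0:  nop
4. deliver 0→2:  <2:part t1 ->
5. deliver 2→0:  <0:coor t1 z>
6. deliver 0→2:  <2:part t1 z>
7. timeout(0):  <0:coor t2 z>
8. deliver 0→2:  <2:part t2 z>
9. deliver 2→0:  nop
10. deliver 2→1:  nop
11. propose(0,'r'):  <0:coor t3 z>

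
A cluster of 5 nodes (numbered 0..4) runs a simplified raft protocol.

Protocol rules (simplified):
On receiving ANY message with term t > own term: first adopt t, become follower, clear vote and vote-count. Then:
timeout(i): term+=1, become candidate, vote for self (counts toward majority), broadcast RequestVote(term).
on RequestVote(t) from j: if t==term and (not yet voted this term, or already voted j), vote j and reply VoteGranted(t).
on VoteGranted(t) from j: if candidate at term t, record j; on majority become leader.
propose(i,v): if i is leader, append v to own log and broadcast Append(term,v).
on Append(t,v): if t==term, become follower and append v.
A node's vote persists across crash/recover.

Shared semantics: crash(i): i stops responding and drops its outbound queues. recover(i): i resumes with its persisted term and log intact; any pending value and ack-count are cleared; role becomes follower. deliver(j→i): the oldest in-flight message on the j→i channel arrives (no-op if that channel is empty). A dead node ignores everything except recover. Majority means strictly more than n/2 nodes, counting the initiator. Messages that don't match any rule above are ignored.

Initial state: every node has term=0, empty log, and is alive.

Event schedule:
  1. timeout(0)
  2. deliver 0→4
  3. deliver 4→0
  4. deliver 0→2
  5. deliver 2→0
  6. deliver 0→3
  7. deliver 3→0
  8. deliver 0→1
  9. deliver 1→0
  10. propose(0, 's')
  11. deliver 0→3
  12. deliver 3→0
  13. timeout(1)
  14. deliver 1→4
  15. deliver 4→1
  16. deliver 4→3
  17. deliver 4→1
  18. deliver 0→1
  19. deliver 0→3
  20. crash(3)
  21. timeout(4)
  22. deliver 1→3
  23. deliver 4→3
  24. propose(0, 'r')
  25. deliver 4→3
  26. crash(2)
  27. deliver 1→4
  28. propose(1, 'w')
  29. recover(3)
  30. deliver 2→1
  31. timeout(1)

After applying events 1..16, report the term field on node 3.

1. timeout(0):  <0:cand t1 ->
2. deliver 0→4:  <4:foll t1 ->
3. deliver 4→0:  nop
4. deliver 0→2:  <2:foll t1 ->
5. deliver 2→0:  <0:lead t1 ->
6. deliver 0→3:  <3:foll t1 ->
7. deliver 3→0:  nop
8. deliver 0→1:  <1:foll t1 ->
9. deliver 1→0:  nop
10. propose(0,'s'):  <0:lead t1 s>
11. deliver 0→3:  <3:foll t1 s>
12. deliver 3→0:  nop
13. timeout(1):  <1:cand t2 ->
14. deliver 1→4:  <4:foll t2 ->
15. deliver 4→1:  nop
16. deliver 4→3:  nop

1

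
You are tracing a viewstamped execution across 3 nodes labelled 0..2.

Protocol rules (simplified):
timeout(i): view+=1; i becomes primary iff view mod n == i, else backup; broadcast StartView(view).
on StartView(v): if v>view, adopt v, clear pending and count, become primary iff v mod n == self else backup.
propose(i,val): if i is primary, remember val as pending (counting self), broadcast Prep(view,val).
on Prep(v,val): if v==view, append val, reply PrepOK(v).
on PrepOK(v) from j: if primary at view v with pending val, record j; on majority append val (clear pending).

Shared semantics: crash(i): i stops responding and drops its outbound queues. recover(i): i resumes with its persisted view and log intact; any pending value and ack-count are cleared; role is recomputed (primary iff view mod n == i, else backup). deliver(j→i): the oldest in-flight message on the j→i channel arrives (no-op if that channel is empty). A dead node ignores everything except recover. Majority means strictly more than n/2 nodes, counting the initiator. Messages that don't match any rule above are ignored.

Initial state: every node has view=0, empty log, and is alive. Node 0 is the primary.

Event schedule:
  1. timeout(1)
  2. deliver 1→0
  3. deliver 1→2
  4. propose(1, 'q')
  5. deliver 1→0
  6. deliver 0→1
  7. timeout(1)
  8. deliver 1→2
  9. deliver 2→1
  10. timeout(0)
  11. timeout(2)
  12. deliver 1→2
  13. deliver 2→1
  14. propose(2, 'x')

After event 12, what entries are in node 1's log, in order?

e1 timeout(1): 1[prim,v=1,-]
e2 deliver 1→0: 0[back,v=1,-]
e3 deliver 1→2: 2[back,v=1,-]
e4 propose(1,'q'): ·
e5 deliver 1→0: 0[back,v=1,q]
e6 deliver 0→1: 1[prim,v=1,q]
e7 timeout(1): 1[back,v=2,q]
e8 deliver 1→2: 2[back,v=1,q]
e9 deliver 2→1: ·
e10 timeout(0): 0[back,v=2,q]
e11 timeout(2): 2[prim,v=2,q]
e12 deliver 1→2: ·

q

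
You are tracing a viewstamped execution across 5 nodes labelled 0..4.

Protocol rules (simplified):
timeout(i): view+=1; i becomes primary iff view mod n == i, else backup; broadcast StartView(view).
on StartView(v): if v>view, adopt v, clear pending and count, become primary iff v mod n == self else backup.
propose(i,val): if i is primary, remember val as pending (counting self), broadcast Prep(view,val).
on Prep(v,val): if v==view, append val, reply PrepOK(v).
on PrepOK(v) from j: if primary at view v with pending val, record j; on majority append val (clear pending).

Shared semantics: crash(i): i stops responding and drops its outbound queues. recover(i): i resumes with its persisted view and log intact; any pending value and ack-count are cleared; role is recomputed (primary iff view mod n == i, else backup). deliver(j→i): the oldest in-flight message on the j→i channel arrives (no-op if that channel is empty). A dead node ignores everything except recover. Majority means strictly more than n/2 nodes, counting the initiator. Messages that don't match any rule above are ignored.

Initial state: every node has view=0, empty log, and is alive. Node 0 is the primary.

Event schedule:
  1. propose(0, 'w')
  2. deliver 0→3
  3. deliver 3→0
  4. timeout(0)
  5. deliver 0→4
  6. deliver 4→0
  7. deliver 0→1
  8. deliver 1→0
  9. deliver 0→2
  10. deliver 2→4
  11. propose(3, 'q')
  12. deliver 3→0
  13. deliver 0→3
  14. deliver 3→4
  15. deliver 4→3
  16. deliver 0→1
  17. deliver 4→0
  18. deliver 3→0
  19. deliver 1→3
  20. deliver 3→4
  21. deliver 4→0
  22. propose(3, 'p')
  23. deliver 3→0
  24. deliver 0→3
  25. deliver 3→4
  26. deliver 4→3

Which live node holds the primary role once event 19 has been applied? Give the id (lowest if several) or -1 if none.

step 1 propose(0,'w'): —
step 2 deliver 0→3: 3={back,v=0,log=w}
step 3 deliver 3→0: —
step 4 timeout(0): 0={back,v=1,log=-}
step 5 deliver 0→4: 4={back,v=0,log=w}
step 6 deliver 4→0: —
step 7 deliver 0→1: 1={back,v=0,log=w}
step 8 deliver 1→0: —
step 9 deliver 0→2: 2={back,v=0,log=w}
step 10 deliver 2→4: —
step 11 propose(3,'q'): —
step 12 deliver 3→0: —
step 13 deliver 0→3: 3={back,v=1,log=w}
step 14 deliver 3→4: —
step 15 deliver 4→3: —
step 16 deliver 0→1: 1={prim,v=1,log=w}
step 17 deliver 4→0: —
step 18 deliver 3→0: —
step 19 deliver 1→3: —

1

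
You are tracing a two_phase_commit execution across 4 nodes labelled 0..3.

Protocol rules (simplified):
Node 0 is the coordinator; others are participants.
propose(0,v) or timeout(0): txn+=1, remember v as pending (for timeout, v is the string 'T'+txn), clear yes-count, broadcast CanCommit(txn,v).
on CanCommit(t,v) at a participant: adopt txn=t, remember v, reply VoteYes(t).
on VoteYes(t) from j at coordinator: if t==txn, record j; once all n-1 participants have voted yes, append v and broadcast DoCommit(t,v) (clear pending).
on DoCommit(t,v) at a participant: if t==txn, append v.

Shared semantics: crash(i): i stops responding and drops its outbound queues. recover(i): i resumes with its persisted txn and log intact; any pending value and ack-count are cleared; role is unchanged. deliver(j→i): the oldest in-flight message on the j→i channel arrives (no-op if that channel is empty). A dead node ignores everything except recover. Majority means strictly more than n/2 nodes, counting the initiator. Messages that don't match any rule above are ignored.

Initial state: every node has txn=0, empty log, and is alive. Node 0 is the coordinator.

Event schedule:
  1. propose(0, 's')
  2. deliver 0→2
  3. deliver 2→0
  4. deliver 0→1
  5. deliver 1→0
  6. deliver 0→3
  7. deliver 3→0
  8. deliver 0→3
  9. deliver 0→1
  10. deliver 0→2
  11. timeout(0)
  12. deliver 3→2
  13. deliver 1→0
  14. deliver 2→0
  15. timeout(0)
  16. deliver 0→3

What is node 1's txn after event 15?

1

after 1 — propose(0,'s'): n0:coor/t1/[-]
after 2 — deliver 0→2: n2:part/t1/[-]
after 3 — deliver 2→0: ·
after 4 — deliver 0→1: n1:part/t1/[-]
after 5 — deliver 1→0: ·
after 6 — deliver 0→3: n3:part/t1/[-]
after 7 — deliver 3→0: n0:coor/t1/[s]
after 8 — deliver 0→3: n3:part/t1/[s]
after 9 — deliver 0→1: n1:part/t1/[s]
after 10 — deliver 0→2: n2:part/t1/[s]
after 11 — timeout(0): n0:coor/t2/[s]
after 12 — deliver 3→2: ·
after 13 — deliver 1→0: ·
after 14 — deliver 2→0: ·
after 15 — timeout(0): n0:coor/t3/[s]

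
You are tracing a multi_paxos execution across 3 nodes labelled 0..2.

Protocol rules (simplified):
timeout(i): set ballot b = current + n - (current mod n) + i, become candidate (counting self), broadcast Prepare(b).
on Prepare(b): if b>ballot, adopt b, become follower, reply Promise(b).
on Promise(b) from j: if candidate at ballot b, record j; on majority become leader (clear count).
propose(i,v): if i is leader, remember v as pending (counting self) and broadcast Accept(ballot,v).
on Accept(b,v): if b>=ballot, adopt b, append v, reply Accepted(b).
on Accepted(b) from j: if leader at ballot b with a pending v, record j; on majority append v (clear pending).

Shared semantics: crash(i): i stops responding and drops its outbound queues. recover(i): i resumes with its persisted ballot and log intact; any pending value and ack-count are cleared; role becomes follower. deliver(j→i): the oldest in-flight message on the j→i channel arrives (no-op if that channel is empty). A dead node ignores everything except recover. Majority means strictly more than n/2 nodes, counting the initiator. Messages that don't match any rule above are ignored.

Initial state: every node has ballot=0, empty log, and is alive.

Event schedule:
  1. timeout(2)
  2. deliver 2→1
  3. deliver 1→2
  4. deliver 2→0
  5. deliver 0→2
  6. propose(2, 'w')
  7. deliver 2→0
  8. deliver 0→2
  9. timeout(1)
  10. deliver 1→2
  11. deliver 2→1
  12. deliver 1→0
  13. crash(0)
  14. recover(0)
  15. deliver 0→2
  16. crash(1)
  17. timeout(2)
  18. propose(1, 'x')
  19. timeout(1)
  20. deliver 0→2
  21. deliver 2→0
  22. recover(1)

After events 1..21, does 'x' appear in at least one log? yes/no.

no

after 1 — timeout(2): n2:cand/b5/[-]
after 2 — deliver 2→1: n1:foll/b5/[-]
after 3 — deliver 1→2: n2:lead/b5/[-]
after 4 — deliver 2→0: n0:foll/b5/[-]
after 5 — deliver 0→2: ·
after 6 — propose(2,'w'): ·
after 7 — deliver 2→0: n0:foll/b5/[w]
after 8 — deliver 0→2: n2:lead/b5/[w]
after 9 — timeout(1): n1:cand/b7/[-]
after 10 — deliver 1→2: n2:foll/b7/[w]
after 11 — deliver 2→1: ·
after 12 — deliver 1→0: n0:foll/b7/[w]
after 13 — crash(0): n0:✗foll/b7/[w]
after 14 — recover(0): n0:foll/b7/[w]
after 15 — deliver 0→2: ·
after 16 — crash(1): n1:✗cand/b7/[-]
after 17 — timeout(2): n2:cand/b11/[w]
after 18 — propose(1,'x'): ·
after 19 — timeout(1): ·
after 20 — deliver 0→2: ·
after 21 — deliver 2→0: n0:foll/b11/[w]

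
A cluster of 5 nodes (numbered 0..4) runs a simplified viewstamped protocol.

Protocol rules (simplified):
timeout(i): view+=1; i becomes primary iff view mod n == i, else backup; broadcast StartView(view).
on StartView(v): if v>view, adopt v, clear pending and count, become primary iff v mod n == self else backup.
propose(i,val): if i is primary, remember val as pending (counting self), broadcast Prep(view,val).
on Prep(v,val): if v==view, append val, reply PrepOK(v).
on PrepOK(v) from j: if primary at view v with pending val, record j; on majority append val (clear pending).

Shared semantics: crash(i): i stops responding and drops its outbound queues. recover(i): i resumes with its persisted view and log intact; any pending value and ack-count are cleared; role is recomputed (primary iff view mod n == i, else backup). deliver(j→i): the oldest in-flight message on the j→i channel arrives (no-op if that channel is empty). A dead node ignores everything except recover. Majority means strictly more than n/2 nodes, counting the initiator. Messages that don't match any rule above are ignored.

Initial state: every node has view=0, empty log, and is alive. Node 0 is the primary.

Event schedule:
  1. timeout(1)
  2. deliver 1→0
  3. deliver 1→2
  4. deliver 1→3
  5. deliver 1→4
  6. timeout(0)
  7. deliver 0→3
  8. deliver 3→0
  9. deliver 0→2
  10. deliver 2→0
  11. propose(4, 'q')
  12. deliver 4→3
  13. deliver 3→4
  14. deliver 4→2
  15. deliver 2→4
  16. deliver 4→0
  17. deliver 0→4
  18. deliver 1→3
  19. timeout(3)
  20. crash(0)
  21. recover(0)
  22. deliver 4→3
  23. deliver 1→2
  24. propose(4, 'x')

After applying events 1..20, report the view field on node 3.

after 1 — timeout(1): n1:prim/v1/[-]
after 2 — deliver 1→0: n0:back/v1/[-]
after 3 — deliver 1→2: n2:back/v1/[-]
after 4 — deliver 1→3: n3:back/v1/[-]
after 5 — deliver 1→4: n4:back/v1/[-]
after 6 — timeout(0): n0:back/v2/[-]
after 7 — deliver 0→3: n3:back/v2/[-]
after 8 — deliver 3→0: ·
after 9 — deliver 0→2: n2:prim/v2/[-]
after 10 — deliver 2→0: ·
after 11 — propose(4,'q'): ·
after 12 — deliver 4→3: ·
after 13 — deliver 3→4: ·
after 14 — deliver 4→2: ·
after 15 — deliver 2→4: ·
after 16 — deliver 4→0: ·
after 17 — deliver 0→4: n4:back/v2/[-]
after 18 — deliver 1→3: ·
after 19 — timeout(3): n3:prim/v3/[-]
after 20 — crash(0): n0:✗back/v2/[-]

3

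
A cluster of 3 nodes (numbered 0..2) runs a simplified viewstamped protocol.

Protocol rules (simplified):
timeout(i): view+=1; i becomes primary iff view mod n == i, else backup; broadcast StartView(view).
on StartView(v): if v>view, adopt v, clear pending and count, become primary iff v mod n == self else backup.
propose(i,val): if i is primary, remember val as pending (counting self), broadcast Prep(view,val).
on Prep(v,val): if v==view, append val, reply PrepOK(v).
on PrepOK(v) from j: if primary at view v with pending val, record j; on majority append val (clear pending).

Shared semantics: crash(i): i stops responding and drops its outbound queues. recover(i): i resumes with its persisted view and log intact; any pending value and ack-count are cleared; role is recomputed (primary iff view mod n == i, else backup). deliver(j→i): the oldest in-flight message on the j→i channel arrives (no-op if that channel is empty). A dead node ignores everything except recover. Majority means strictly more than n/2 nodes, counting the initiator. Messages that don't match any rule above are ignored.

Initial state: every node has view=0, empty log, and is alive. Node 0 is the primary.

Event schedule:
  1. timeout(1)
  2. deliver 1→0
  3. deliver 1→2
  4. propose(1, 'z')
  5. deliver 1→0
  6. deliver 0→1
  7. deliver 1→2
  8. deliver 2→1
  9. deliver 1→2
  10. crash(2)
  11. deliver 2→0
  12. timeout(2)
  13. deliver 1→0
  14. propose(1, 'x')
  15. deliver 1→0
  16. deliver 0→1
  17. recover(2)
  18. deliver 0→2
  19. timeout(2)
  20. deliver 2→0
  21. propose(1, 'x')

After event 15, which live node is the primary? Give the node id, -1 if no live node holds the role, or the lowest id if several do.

e1 timeout(1): 1[prim,v=1,-]
e2 deliver 1→0: 0[back,v=1,-]
e3 deliver 1→2: 2[back,v=1,-]
e4 propose(1,'z'): ·
e5 deliver 1→0: 0[back,v=1,z]
e6 deliver 0→1: 1[prim,v=1,z]
e7 deliver 1→2: 2[back,v=1,z]
e8 deliver 2→1: ·
e9 deliver 1→2: ·
e10 crash(2): 2[✗back,v=1,z]
e11 deliver 2→0: ·
e12 timeout(2): ·
e13 deliver 1→0: ·
e14 propose(1,'x'): ·
e15 deliver 1→0: 0[back,v=1,z,x]

1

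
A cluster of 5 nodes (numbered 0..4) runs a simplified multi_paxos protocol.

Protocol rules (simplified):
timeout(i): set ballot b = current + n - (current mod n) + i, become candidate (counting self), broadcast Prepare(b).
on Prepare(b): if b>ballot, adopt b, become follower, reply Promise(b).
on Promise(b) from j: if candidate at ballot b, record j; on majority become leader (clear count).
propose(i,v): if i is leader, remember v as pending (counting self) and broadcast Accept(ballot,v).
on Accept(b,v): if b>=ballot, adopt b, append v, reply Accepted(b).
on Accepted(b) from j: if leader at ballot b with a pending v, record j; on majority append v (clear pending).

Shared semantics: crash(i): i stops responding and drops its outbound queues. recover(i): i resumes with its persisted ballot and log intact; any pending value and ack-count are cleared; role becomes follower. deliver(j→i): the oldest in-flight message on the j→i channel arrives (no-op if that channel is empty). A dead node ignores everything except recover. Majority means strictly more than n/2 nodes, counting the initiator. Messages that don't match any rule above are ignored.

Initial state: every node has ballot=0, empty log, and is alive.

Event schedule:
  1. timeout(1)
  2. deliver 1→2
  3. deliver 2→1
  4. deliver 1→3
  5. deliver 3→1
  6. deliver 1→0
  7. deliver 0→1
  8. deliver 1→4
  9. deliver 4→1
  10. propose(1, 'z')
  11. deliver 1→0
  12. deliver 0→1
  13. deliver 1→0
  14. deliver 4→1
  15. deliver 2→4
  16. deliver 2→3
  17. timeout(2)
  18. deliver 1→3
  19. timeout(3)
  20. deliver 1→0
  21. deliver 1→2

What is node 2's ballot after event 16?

6

step 1 timeout(1): 1={cand,b=6,log=-}
step 2 deliver 1→2: 2={foll,b=6,log=-}
step 3 deliver 2→1: —
step 4 deliver 1→3: 3={foll,b=6,log=-}
step 5 deliver 3→1: 1={lead,b=6,log=-}
step 6 deliver 1→0: 0={foll,b=6,log=-}
step 7 deliver 0→1: —
step 8 deliver 1→4: 4={foll,b=6,log=-}
step 9 deliver 4→1: —
step 10 propose(1,'z'): —
step 11 deliver 1→0: 0={foll,b=6,log=z}
step 12 deliver 0→1: —
step 13 deliver 1→0: —
step 14 deliver 4→1: —
step 15 deliver 2→4: —
step 16 deliver 2→3: —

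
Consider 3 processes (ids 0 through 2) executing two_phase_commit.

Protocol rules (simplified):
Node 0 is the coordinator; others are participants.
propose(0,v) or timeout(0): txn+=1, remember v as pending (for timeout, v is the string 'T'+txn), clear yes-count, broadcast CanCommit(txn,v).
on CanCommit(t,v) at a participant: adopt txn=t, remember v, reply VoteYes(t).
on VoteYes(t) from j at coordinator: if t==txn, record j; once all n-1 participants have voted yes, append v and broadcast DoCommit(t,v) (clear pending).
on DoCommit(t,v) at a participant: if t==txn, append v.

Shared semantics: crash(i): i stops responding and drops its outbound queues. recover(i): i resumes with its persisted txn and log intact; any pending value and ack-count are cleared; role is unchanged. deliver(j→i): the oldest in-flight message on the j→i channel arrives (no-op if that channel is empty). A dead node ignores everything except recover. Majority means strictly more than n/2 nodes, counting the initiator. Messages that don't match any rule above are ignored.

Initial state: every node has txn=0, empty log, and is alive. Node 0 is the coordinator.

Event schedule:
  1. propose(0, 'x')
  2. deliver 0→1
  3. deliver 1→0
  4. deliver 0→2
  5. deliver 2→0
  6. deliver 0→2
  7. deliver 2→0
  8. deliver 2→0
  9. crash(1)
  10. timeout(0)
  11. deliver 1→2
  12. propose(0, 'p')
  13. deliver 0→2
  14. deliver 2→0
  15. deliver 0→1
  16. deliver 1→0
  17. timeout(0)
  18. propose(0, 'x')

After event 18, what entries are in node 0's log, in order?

x

after 1 — propose(0,'x'): n0:coor/t1/[-]
after 2 — deliver 0→1: n1:part/t1/[-]
after 3 — deliver 1→0: ·
after 4 — deliver 0→2: n2:part/t1/[-]
after 5 — deliver 2→0: n0:coor/t1/[x]
after 6 — deliver 0→2: n2:part/t1/[x]
after 7 — deliver 2→0: ·
after 8 — deliver 2→0: ·
after 9 — crash(1): n1:✗part/t1/[-]
after 10 — timeout(0): n0:coor/t2/[x]
after 11 — deliver 1→2: ·
after 12 — propose(0,'p'): n0:coor/t3/[x]
after 13 — deliver 0→2: n2:part/t2/[x]
after 14 — deliver 2→0: ·
after 15 — deliver 0→1: ·
after 16 — deliver 1→0: ·
after 17 — timeout(0): n0:coor/t4/[x]
after 18 — propose(0,'x'): n0:coor/t5/[x]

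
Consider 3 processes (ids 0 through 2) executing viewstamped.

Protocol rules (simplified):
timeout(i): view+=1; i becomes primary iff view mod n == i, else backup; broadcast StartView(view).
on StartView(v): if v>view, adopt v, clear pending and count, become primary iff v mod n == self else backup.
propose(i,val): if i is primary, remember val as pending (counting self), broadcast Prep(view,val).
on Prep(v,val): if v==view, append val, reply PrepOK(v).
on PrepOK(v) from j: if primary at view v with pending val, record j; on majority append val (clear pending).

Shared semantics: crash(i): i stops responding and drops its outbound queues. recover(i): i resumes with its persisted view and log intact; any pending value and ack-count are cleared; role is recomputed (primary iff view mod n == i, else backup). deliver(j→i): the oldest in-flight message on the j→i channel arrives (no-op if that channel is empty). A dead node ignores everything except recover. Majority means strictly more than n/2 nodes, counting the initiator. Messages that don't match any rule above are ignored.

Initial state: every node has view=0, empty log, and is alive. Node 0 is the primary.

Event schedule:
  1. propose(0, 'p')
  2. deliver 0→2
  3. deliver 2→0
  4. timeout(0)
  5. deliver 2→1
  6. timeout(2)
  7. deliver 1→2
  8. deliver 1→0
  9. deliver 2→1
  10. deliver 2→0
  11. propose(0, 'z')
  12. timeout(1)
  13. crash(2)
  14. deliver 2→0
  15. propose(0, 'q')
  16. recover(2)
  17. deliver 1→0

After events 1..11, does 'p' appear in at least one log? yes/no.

[1] propose(0,'p') → ∅
[2] deliver 0→2 → N2(back v0 [p])
[3] deliver 2→0 → N0(prim v0 [p])
[4] timeout(0) → N0(back v1 [p])
[5] deliver 2→1 → ∅
[6] timeout(2) → N2(back v1 [p])
[7] deliver 1→2 → ∅
[8] deliver 1→0 → ∅
[9] deliver 2→1 → N1(prim v1 [-])
[10] deliver 2→0 → ∅
[11] propose(0,'z') → ∅

yes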